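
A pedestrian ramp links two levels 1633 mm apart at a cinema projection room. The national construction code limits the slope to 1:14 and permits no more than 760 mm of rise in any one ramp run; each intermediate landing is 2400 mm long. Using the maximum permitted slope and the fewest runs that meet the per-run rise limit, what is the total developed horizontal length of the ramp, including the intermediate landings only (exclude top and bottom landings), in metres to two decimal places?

27.66 m

1633 / 760 = 2.149 → round up to 3 ramp runs. That means 2 intermediate landings.
Ramp run (horizontal) at 1:14: 1633 × 14 = 22862 mm.
2 intermediate landings contribute 2 × 2400 = 4800 mm.
Total developed length = 22862 + 4800 = 27662 mm.
= 27.66 m.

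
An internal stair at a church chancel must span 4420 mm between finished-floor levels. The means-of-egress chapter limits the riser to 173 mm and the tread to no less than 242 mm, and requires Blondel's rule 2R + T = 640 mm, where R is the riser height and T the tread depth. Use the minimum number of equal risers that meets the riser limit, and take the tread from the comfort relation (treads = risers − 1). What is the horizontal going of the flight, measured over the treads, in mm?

7500 mm

⌈4420/173⌉ = 26 risers.
Each riser is 4420/26 = 170 mm (≤ 173 mm).
T = 640 − 2·170 = 300 mm, which satisfies the 242 mm minimum.
26 risers give 25 treads; going = 25 × 300 = 7500 mm.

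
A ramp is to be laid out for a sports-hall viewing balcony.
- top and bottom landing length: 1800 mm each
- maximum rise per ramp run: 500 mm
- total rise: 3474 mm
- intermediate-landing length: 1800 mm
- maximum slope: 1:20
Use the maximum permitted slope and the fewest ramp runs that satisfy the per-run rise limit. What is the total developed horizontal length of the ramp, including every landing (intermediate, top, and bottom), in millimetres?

3474 / 500 = 6.948 → round up to 7 ramp runs. That means 6 intermediate landings.
Horizontal run for 3474 mm of rise at 1:20 is 3474 × 20 = 69480 mm.
Intermediate landings: 6 × 1800 = 10800 mm.
Top and bottom landings: 2 × 1800 = 3600 mm.
Total = 69480 + 10800 + 3600 = 83880 mm.

83880 mm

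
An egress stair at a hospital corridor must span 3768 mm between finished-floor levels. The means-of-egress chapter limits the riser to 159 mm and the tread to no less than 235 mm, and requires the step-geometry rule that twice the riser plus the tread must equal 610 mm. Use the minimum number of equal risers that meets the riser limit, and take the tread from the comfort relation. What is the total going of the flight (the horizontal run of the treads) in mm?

3768 / 159 = 23.698 → round up to 24 risers.
R = 3768 ÷ 24 = 157 mm.
T = 610 − 2·157 = 296 mm, which satisfies the 235 mm minimum.
24 risers give 23 treads; going = 23 × 296 = 6808 mm.

6808 mm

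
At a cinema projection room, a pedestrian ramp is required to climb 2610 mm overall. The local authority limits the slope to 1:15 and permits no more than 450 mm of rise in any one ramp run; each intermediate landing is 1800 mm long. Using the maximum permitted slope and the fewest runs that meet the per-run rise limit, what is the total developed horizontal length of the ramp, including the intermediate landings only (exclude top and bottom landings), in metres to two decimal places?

2610 / 450 = 5.80, so 6 ramp runs are needed. That means 5 intermediate landings.
Horizontal run for 2610 mm of rise at 1:15 is 2610 × 15 = 39150 mm.
Intermediate landings: 5 × 1800 = 9000 mm.
Total developed length = 39150 + 9000 = 48150 mm.
= 48.15 m.

48.15 m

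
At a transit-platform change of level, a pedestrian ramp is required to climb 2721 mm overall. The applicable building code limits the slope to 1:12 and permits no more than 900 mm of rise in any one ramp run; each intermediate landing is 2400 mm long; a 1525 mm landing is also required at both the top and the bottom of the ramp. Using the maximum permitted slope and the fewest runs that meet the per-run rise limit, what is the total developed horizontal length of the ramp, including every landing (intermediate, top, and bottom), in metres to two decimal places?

2721 / 900 = 3.02, so 4 ramp runs are needed. That means 3 intermediate landings.
Ramp run (horizontal) at 1:12: 2721 × 12 = 32652 mm.
Intermediate landings: 3 × 2400 = 7200 mm.
Top and bottom landings: 2 × 1525 = 3050 mm.
Total = 32652 + 7200 + 3050 = 42902 mm.
= 42.90 m.

42.90 m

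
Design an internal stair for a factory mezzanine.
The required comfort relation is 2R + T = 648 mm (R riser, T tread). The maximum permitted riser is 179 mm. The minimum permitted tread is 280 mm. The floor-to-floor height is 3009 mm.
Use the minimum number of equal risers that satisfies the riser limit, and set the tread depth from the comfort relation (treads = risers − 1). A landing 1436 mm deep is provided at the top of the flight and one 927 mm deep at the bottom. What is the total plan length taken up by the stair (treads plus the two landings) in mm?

7067 mm

⌈3009/179⌉ = 17 risers.
R = 3009 ÷ 17 = 177 mm.
From 2R + T = 648: T = 648 − 354 = 294 mm.
17 risers give 16 treads; going = 16 × 294 = 4704 mm.
Enclosure = 4704 + 1436 + 927 = 7067 mm.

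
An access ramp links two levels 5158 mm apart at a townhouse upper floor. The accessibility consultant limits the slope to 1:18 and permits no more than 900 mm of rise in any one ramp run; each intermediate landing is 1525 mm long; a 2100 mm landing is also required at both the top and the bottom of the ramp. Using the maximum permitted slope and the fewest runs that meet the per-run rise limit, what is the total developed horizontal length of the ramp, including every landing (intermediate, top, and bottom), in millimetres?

At most 900 each: 5158/900 = 5.73, giving 6 ramp runs. That means 5 intermediate landings.
Horizontal run for 5158 mm of rise at 1:18 is 5158 × 18 = 92844 mm.
Intermediate landings: 5 × 1525 = 7625 mm.
Top and bottom landings: 2 × 2100 = 4200 mm.
Total = 92844 + 7625 + 4200 = 104669 mm.

104669 mm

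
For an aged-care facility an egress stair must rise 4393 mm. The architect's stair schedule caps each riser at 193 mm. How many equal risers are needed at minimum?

⌈4393/193⌉ = 23 risers.

23 risers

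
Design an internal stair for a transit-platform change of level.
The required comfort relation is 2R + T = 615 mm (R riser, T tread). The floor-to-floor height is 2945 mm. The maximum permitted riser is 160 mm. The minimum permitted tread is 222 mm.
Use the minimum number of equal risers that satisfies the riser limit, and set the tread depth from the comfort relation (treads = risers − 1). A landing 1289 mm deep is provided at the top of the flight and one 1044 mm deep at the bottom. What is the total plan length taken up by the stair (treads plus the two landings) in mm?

2945 / 160 = 18.406 → round up to 19 risers.
R = 2945 ÷ 19 = 155 mm.
Tread T = 615 − 2 × 155 = 305 mm (≥ 222 mm).
Treads = 19 − 1 = 18; going = 18 × 305 = 5490 mm.
Add landings: 5490 + 1289 + 1044 = 7823 mm.

7823 mm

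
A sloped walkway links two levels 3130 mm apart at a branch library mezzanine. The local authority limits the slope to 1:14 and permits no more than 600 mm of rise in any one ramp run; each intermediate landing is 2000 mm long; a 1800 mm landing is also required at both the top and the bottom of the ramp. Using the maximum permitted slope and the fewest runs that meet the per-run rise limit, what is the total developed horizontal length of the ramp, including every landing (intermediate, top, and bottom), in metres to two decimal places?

57.42 m

3130 / 600 = 5.22, so 6 ramp runs are needed. That means 5 intermediate landings.
Ramp run (horizontal) at 1:14: 3130 × 14 = 43820 mm.
Intermediate landings: 5 × 2000 = 10000 mm.
Top and bottom landings: 2 × 1800 = 3600 mm.
Total = 43820 + 10000 + 3600 = 57420 mm.
= 57.42 m.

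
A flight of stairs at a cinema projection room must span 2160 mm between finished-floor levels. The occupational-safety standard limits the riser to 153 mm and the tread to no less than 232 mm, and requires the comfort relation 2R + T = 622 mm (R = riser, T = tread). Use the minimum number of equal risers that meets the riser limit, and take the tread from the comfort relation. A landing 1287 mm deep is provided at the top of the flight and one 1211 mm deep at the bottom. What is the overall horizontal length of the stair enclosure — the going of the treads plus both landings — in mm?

7174 mm

⌈2160/153⌉ = 15 risers.
R = 2160 ÷ 15 = 144 mm.
Tread T = 622 − 2 × 144 = 334 mm (≥ 232 mm).
Treads = 15 − 1 = 14; going = 14 × 334 = 4676 mm.
Enclosure = 4676 + 1287 + 1211 = 7174 mm.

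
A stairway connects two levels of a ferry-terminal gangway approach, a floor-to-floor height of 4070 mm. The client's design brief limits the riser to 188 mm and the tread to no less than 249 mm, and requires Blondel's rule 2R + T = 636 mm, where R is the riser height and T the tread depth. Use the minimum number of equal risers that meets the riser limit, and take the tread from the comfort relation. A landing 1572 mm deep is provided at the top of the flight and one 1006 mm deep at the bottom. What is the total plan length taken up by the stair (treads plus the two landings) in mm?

8164 mm

⌈4070/188⌉ = 22 risers.
Each riser is 4070/22 = 185 mm (≤ 188 mm).
Tread T = 636 − 2 × 185 = 266 mm (≥ 249 mm).
Going = (22 − 1) × 266 = 5586 mm.
Add landings: 5586 + 1572 + 1006 = 8164 mm.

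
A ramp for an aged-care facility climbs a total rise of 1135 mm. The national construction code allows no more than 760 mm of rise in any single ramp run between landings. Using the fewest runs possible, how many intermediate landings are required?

1135 / 760 = 1.493 → round up to 2 ramp runs.
2 runs are separated by 1 intermediate landings.

1 intermediate landings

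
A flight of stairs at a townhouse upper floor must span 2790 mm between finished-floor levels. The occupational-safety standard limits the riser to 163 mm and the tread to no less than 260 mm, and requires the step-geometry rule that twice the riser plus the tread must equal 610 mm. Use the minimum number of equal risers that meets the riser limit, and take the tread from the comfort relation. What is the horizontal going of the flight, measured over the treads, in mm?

5100 mm

⌈2790/163⌉ = 18 risers.
R = 2790 ÷ 18 = 155 mm.
T = 610 − 2·155 = 300 mm, which satisfies the 260 mm minimum.
Treads = 18 − 1 = 17; going = 17 × 300 = 5100 mm.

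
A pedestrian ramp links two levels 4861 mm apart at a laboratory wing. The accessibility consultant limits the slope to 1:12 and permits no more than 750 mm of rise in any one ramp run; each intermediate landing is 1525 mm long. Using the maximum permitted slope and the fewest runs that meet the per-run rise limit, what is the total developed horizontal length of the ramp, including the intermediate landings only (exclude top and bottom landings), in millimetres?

4861 / 750 = 6.48, so 7 ramp runs are needed. That means 6 intermediate landings.
Ramp run (horizontal) at 1:12: 4861 × 12 = 58332 mm.
6 intermediate landings contribute 6 × 1525 = 9150 mm.
Total developed length = 58332 + 9150 = 67482 mm.

67482 mm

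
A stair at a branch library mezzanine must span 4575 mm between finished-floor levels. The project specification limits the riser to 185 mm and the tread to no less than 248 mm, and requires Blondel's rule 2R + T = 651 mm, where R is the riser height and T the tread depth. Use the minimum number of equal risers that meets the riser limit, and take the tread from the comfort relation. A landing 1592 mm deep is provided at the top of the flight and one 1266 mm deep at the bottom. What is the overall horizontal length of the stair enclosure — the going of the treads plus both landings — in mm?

9698 mm

4575 / 185 = 24.730 → round up to 25 risers.
Riser R = 4575 / 25 = 183 mm, within the 185 mm limit.
Tread T = 651 − 2 × 183 = 285 mm (≥ 248 mm).
25 risers give 24 treads; going = 24 × 285 = 6840 mm.
Add landings: 6840 + 1592 + 1266 = 9698 mm.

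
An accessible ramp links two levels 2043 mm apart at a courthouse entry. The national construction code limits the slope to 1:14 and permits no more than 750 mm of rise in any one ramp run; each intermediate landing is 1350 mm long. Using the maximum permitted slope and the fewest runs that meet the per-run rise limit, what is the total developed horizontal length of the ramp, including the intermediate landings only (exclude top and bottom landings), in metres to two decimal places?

At most 750 each: 2043/750 = 2.72, giving 3 ramp runs. That means 2 intermediate landings.
Ramp run (horizontal) at 1:14: 2043 × 14 = 28602 mm.
Intermediate landings: 2 × 1350 = 2700 mm.
Developed length = 28602 + 2700 = 31302 mm.
= 31.30 m.

31.30 m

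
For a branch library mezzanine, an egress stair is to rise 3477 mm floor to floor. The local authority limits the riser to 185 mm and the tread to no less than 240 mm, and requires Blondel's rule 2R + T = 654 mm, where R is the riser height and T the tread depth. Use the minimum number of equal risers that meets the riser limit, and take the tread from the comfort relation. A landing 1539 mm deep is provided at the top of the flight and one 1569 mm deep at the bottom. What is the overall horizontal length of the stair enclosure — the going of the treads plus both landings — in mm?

3477 / 185 = 18.795 → round up to 19 risers.
Each riser is 3477/19 = 183 mm (≤ 185 mm).
T = 654 − 2·183 = 288 mm, which satisfies the 240 mm minimum.
Going = (19 − 1) × 288 = 5184 mm.
Add landings: 5184 + 1539 + 1569 = 8292 mm.

8292 mm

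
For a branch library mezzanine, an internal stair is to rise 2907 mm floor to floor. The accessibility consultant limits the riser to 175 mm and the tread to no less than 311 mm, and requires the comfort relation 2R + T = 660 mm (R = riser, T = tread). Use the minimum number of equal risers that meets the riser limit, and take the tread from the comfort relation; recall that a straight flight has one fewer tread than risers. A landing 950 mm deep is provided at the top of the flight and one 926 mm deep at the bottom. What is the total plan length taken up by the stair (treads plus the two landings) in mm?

⌈2907/175⌉ = 17 risers.
Riser R = 2907 / 17 = 171 mm, within the 175 mm limit.
T = 660 − 2·171 = 318 mm, which satisfies the 311 mm minimum.
Treads = 17 − 1 = 16; going = 16 × 318 = 5088 mm.
Add landings: 5088 + 950 + 926 = 6964 mm.

6964 mm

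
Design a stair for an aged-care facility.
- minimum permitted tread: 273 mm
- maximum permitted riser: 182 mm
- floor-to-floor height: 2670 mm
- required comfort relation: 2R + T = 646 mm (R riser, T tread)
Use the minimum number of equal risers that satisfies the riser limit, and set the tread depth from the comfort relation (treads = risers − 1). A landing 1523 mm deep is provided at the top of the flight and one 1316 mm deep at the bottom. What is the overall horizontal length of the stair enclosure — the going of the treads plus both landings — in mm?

⌈2670/182⌉ = 15 risers.
R = 2670 ÷ 15 = 178 mm.
Tread T = 646 − 2 × 178 = 290 mm (≥ 273 mm).
15 risers give 14 treads; going = 14 × 290 = 4060 mm.
Enclosure = 4060 + 1523 + 1316 = 6899 mm.

6899 mm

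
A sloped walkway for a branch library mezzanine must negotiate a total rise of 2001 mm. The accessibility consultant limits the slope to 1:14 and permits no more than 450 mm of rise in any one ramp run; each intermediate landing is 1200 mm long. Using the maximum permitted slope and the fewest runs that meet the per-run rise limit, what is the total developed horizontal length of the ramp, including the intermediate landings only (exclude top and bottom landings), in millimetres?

⌈2001/450⌉ = 5 ramp runs. That means 4 intermediate landings.
Horizontal run for 2001 mm of rise at 1:14 is 2001 × 14 = 28014 mm.
4 intermediate landings contribute 4 × 1200 = 4800 mm.
Total developed length = 28014 + 4800 = 32814 mm.

32814 mm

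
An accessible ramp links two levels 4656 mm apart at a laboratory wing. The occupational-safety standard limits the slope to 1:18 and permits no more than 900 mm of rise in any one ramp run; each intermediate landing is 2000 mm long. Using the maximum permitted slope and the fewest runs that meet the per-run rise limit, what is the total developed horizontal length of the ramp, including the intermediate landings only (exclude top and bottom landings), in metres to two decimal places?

93.81 m

4656 / 900 = 5.173 → round up to 6 ramp runs. That means 5 intermediate landings.
Ramp run (horizontal) at 1:18: 4656 × 18 = 83808 mm.
Intermediate landings: 5 × 2000 = 10000 mm.
Total developed length = 83808 + 10000 = 93808 mm.
= 93.81 m.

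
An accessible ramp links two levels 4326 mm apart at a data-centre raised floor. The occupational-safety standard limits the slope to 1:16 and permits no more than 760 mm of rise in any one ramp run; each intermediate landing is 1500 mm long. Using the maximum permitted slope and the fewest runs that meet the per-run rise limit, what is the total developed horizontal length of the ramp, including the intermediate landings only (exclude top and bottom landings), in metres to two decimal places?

76.72 m

4326 / 760 = 5.692 → round up to 6 ramp runs. That means 5 intermediate landings.
Ramp run (horizontal) at 1:16: 4326 × 16 = 69216 mm.
Intermediate landings: 5 × 1500 = 7500 mm.
Developed length = 69216 + 7500 = 76716 mm.
= 76.72 m.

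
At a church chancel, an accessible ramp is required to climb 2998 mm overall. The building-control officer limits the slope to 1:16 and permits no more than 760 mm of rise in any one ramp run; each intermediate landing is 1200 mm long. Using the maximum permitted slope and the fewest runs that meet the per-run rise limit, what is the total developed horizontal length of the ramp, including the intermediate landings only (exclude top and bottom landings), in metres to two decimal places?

⌈2998/760⌉ = 4 ramp runs. That means 3 intermediate landings.
Horizontal run for 2998 mm of rise at 1:16 is 2998 × 16 = 47968 mm.
3 intermediate landings contribute 3 × 1200 = 3600 mm.
Developed length = 47968 + 3600 = 51568 mm.
= 51.57 m.

51.57 m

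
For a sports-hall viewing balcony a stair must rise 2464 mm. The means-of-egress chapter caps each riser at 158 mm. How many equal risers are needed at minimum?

⌈2464/158⌉ = 16 risers.

16 risers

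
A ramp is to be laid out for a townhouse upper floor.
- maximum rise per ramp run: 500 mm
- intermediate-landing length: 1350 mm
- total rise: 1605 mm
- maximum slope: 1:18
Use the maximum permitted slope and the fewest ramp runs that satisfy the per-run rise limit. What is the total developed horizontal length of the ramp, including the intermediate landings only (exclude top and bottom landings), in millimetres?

⌈1605/500⌉ = 4 ramp runs. That means 3 intermediate landings.
Ramp run (horizontal) at 1:18: 1605 × 18 = 28890 mm.
Intermediate landings: 3 × 1350 = 4050 mm.
Developed length = 28890 + 4050 = 32940 mm.

32940 mm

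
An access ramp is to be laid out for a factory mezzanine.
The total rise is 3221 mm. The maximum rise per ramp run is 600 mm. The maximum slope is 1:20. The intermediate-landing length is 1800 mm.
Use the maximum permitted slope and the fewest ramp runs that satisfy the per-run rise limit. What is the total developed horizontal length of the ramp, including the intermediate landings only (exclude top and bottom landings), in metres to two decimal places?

73.42 m

At most 600 each: 3221/600 = 5.37, giving 6 ramp runs. That means 5 intermediate landings.
Horizontal run for 3221 mm of rise at 1:20 is 3221 × 20 = 64420 mm.
Intermediate landings: 5 × 1800 = 9000 mm.
Developed length = 64420 + 9000 = 73420 mm.
= 73.42 m.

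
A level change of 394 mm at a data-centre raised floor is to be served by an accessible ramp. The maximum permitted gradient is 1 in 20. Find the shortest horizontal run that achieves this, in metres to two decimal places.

Run = rise × 20 = 394 × 20 = 7880 mm.
7880 mm = 7.88 m.

7.88 m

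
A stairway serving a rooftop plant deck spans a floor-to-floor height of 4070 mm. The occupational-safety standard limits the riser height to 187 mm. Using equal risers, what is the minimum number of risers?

4070 / 187 = 21.765 → round up to 22 risers.

22 risers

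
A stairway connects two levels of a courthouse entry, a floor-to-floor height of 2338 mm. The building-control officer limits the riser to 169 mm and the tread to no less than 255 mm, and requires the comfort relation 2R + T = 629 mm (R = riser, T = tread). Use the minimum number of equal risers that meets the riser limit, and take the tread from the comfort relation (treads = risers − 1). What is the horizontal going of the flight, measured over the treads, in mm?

3835 mm

At most 169 each: 2338/169 = 13.83, giving 14 risers.
Riser R = 2338 / 14 = 167 mm, within the 169 mm limit.
Tread T = 629 − 2 × 167 = 295 mm (≥ 255 mm).
14 risers give 13 treads; going = 13 × 295 = 3835 mm.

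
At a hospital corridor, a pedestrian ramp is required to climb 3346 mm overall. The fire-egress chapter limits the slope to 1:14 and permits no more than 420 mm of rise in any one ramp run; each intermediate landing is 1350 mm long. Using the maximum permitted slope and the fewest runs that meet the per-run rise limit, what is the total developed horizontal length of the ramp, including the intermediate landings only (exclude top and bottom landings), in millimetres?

3346 / 420 = 7.97, so 8 ramp runs are needed. That means 7 intermediate landings.
Ramp run (horizontal) at 1:14: 3346 × 14 = 46844 mm.
Intermediate landings: 7 × 1350 = 9450 mm.
Developed length = 46844 + 9450 = 56294 mm.

56294 mm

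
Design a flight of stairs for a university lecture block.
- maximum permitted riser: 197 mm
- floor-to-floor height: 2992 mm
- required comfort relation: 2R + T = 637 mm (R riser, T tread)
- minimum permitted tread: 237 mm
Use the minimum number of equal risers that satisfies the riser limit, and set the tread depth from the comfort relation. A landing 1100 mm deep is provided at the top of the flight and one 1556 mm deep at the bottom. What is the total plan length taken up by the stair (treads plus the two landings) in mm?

6601 mm

⌈2992/197⌉ = 16 risers.
R = 2992 ÷ 16 = 187 mm.
Tread T = 637 − 2 × 187 = 263 mm (≥ 237 mm).
Treads = 16 − 1 = 15; going = 15 × 263 = 3945 mm.
Add landings: 3945 + 1100 + 1556 = 6601 mm.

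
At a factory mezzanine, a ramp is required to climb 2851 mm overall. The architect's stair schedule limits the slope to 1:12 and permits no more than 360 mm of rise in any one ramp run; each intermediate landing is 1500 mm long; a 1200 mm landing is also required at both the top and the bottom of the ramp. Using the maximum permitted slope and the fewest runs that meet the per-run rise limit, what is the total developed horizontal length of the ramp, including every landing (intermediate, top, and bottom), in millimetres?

47112 mm

2851 / 360 = 7.919 → round up to 8 ramp runs. That means 7 intermediate landings.
Ramp run (horizontal) at 1:12: 2851 × 12 = 34212 mm.
7 intermediate landings contribute 7 × 1500 = 10500 mm.
Top and bottom landings: 2 × 1200 = 2400 mm.
Total = 34212 + 10500 + 2400 = 47112 mm.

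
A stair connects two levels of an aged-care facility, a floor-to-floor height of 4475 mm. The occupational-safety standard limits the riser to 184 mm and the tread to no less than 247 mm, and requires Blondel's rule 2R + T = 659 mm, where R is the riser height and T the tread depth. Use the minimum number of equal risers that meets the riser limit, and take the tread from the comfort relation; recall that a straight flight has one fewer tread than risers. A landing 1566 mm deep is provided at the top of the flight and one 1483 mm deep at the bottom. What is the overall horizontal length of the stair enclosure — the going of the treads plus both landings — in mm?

4475 / 184 = 24.321 → round up to 25 risers.
Riser R = 4475 / 25 = 179 mm, within the 184 mm limit.
Tread T = 659 − 2 × 179 = 301 mm (≥ 247 mm).
Going = (25 − 1) × 301 = 7224 mm.
Add landings: 7224 + 1566 + 1483 = 10273 mm.

10273 mm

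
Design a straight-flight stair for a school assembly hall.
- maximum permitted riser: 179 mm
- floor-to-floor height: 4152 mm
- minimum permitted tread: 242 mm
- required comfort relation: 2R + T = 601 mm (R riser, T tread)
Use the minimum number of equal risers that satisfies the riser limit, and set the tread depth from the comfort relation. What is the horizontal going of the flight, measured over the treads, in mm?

⌈4152/179⌉ = 24 risers.
Each riser is 4152/24 = 173 mm (≤ 179 mm).
From 2R + T = 601: T = 601 − 346 = 255 mm.
Going = (24 − 1) × 255 = 5865 mm.

5865 mm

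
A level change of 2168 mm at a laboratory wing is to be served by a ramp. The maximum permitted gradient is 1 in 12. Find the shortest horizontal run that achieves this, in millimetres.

Run = rise × 12 = 2168 × 12 = 26016 mm.

26016 mm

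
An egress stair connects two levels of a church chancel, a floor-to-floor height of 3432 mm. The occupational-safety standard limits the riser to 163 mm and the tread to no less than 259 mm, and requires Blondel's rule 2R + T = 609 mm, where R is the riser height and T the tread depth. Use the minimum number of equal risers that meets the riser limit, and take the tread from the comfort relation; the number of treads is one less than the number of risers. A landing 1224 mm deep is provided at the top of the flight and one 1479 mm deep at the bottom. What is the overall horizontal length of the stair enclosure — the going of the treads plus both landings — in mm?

8940 mm

⌈3432/163⌉ = 22 risers.
R = 3432 ÷ 22 = 156 mm.
From 2R + T = 609: T = 609 − 312 = 297 mm.
Going = (22 − 1) × 297 = 6237 mm.
Add landings: 6237 + 1224 + 1479 = 8940 mm.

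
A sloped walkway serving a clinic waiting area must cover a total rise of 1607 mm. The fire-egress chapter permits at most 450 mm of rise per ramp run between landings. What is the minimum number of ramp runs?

At most 450 each: 1607/450 = 3.57, giving 4 ramp runs.

4 runs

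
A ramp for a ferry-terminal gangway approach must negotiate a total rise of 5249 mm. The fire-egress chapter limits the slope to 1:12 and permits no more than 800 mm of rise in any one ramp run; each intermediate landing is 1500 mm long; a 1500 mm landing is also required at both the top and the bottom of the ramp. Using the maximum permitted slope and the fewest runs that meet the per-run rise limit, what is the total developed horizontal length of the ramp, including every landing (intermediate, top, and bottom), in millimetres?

5249 / 800 = 6.561 → round up to 7 ramp runs. That means 6 intermediate landings.
Ramp run (horizontal) at 1:12: 5249 × 12 = 62988 mm.
6 intermediate landings contribute 6 × 1500 = 9000 mm.
Top and bottom landings: 2 × 1500 = 3000 mm.
Total = 62988 + 9000 + 3000 = 74988 mm.

74988 mm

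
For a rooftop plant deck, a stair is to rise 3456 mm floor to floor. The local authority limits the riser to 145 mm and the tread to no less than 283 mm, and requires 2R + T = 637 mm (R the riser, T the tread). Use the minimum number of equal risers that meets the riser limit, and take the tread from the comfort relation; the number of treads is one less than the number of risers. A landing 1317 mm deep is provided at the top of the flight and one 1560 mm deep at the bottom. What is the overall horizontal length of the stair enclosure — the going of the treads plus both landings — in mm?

10904 mm

3456 / 145 = 23.83, so 24 risers are needed.
Each riser is 3456/24 = 144 mm (≤ 145 mm).
T = 637 − 2·144 = 349 mm, which satisfies the 283 mm minimum.
Treads = 24 − 1 = 23; going = 23 × 349 = 8027 mm.
Enclosure = 8027 + 1317 + 1560 = 10904 mm.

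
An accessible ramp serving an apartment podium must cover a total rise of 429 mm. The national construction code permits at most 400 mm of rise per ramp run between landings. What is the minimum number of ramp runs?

2 runs

429 / 400 = 1.073 → round up to 2 ramp runs.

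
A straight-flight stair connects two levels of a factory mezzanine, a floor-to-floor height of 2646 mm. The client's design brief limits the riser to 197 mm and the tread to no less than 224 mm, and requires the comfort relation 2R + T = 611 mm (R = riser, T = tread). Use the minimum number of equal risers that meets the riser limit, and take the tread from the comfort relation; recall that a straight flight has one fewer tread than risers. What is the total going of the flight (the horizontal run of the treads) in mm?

2646 / 197 = 13.431 → round up to 14 risers.
Each riser is 2646/14 = 189 mm (≤ 197 mm).
Tread T = 611 − 2 × 189 = 233 mm (≥ 224 mm).
14 risers give 13 treads; going = 13 × 233 = 3029 mm.

3029 mm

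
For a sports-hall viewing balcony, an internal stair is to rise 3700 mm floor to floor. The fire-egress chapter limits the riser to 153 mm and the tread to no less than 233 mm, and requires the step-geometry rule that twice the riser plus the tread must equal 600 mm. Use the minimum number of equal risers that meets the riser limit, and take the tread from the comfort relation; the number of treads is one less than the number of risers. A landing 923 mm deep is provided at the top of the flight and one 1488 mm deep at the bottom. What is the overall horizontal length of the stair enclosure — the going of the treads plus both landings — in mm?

⌈3700/153⌉ = 25 risers.
R = 3700 ÷ 25 = 148 mm.
T = 600 − 2·148 = 304 mm, which satisfies the 233 mm minimum.
Going = (25 − 1) × 304 = 7296 mm.
Enclosure = 7296 + 923 + 1488 = 9707 mm.

9707 mm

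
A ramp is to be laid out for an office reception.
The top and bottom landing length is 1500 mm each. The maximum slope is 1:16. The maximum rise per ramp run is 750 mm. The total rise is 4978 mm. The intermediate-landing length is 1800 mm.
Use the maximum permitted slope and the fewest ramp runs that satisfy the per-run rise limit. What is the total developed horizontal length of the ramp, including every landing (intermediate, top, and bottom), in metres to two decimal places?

93.45 m

4978 / 750 = 6.64, so 7 ramp runs are needed. That means 6 intermediate landings.
Horizontal run for 4978 mm of rise at 1:16 is 4978 × 16 = 79648 mm.
Intermediate landings: 6 × 1800 = 10800 mm.
Top and bottom landings: 2 × 1500 = 3000 mm.
Total = 79648 + 10800 + 3000 = 93448 mm.
= 93.45 m.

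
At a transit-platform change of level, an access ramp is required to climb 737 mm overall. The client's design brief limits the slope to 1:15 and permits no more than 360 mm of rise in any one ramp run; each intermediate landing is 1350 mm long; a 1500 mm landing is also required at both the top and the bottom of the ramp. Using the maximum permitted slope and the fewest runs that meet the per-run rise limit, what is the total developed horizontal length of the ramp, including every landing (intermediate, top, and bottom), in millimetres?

737 / 360 = 2.05, so 3 ramp runs are needed. That means 2 intermediate landings.
Horizontal run for 737 mm of rise at 1:15 is 737 × 15 = 11055 mm.
Intermediate landings: 2 × 1350 = 2700 mm.
Top and bottom landings: 2 × 1500 = 3000 mm.
Total = 11055 + 2700 + 3000 = 16755 mm.

16755 mm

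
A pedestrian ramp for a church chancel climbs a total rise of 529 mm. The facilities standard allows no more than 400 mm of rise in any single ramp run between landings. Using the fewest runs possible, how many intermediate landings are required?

529 / 400 = 1.323 → round up to 2 ramp runs.
2 runs are separated by 1 intermediate landings.

1 intermediate landings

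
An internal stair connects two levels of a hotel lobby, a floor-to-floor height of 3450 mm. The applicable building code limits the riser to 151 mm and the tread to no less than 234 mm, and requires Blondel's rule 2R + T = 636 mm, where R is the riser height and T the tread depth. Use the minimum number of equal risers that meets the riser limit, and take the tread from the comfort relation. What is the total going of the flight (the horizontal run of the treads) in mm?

3450 / 151 = 22.85, so 23 risers are needed.
Riser R = 3450 / 23 = 150 mm, within the 151 mm limit.
From 2R + T = 636: T = 636 − 300 = 336 mm.
Treads = 23 − 1 = 22; going = 22 × 336 = 7392 mm.

7392 mm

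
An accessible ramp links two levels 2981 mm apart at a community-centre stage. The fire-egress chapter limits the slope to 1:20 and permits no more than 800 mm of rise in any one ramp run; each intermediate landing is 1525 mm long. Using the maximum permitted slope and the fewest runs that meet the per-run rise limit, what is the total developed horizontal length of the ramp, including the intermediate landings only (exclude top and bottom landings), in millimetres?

64195 mm

At most 800 each: 2981/800 = 3.73, giving 4 ramp runs. That means 3 intermediate landings.
Ramp run (horizontal) at 1:20: 2981 × 20 = 59620 mm.
Intermediate landings: 3 × 1525 = 4575 mm.
Total developed length = 59620 + 4575 = 64195 mm.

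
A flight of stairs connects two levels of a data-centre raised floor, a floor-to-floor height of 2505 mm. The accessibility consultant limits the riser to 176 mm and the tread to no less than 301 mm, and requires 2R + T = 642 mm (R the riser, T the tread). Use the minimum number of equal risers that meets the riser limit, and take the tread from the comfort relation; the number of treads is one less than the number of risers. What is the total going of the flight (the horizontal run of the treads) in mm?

4312 mm

⌈2505/176⌉ = 15 risers.
Riser R = 2505 / 15 = 167 mm, within the 176 mm limit.
Tread T = 642 − 2 × 167 = 308 mm (≥ 301 mm).
Treads = 15 − 1 = 14; going = 14 × 308 = 4312 mm.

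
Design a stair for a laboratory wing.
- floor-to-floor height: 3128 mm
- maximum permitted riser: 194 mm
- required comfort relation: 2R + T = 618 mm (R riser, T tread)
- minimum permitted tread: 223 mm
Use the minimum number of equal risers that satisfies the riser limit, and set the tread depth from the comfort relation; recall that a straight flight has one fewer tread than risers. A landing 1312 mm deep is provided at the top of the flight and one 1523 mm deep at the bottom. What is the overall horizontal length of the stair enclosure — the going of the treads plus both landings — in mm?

At most 194 each: 3128/194 = 16.12, giving 17 risers.
R = 3128 ÷ 17 = 184 mm.
Tread T = 618 − 2 × 184 = 250 mm (≥ 223 mm).
17 risers give 16 treads; going = 16 × 250 = 4000 mm.
Enclosure = 4000 + 1312 + 1523 = 6835 mm.

6835 mm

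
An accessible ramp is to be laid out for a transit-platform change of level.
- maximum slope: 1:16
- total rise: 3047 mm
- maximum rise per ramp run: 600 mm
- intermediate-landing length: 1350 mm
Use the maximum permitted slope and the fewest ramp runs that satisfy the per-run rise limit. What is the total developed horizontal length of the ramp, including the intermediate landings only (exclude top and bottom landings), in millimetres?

At most 600 each: 3047/600 = 5.08, giving 6 ramp runs. That means 5 intermediate landings.
Horizontal run for 3047 mm of rise at 1:16 is 3047 × 16 = 48752 mm.
5 intermediate landings contribute 5 × 1350 = 6750 mm.
Developed length = 48752 + 6750 = 55502 mm.

55502 mm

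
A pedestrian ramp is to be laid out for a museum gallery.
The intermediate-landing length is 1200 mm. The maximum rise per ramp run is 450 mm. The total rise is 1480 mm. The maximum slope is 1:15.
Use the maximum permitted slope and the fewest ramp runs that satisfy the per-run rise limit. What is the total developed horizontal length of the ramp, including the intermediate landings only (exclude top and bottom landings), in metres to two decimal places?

At most 450 each: 1480/450 = 3.29, giving 4 ramp runs. That means 3 intermediate landings.
Ramp run (horizontal) at 1:15: 1480 × 15 = 22200 mm.
Intermediate landings: 3 × 1200 = 3600 mm.
Total developed length = 22200 + 3600 = 25800 mm.
= 25.80 m.

25.80 m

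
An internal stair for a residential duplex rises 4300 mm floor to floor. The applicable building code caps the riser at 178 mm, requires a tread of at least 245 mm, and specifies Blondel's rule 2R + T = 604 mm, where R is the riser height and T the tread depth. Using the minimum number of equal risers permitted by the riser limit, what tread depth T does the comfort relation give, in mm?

4300 / 178 = 24.157 → round up to 25 risers.
R = 4300 ÷ 25 = 172 mm.
Tread T = 604 − 2 × 172 = 260 mm (≥ 245 mm).

260 mm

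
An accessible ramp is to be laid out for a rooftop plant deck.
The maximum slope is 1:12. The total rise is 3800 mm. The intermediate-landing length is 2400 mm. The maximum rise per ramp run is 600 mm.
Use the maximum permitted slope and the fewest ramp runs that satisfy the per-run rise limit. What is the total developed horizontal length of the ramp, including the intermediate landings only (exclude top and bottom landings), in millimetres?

3800 / 600 = 6.333 → round up to 7 ramp runs. That means 6 intermediate landings.
Horizontal run for 3800 mm of rise at 1:12 is 3800 × 12 = 45600 mm.
Intermediate landings: 6 × 2400 = 14400 mm.
Developed length = 45600 + 14400 = 60000 mm.

60000 mm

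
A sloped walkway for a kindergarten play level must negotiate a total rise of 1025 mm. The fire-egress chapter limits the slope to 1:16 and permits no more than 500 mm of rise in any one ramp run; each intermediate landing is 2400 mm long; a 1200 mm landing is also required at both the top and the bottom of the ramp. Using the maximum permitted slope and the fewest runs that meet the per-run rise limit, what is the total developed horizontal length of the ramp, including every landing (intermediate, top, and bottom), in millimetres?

⌈1025/500⌉ = 3 ramp runs. That means 2 intermediate landings.
Ramp run (horizontal) at 1:16: 1025 × 16 = 16400 mm.
2 intermediate landings contribute 2 × 2400 = 4800 mm.
Top and bottom landings: 2 × 1200 = 2400 mm.
Total = 16400 + 4800 + 2400 = 23600 mm.

23600 mm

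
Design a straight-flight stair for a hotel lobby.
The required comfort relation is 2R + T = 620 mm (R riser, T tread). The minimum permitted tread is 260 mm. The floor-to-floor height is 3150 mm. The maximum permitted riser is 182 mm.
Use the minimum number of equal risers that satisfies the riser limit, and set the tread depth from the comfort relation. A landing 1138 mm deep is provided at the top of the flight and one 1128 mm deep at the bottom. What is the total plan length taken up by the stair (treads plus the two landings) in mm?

6856 mm

⌈3150/182⌉ = 18 risers.
Each riser is 3150/18 = 175 mm (≤ 182 mm).
T = 620 − 2·175 = 270 mm, which satisfies the 260 mm minimum.
Going = (18 − 1) × 270 = 4590 mm.
Enclosure = 4590 + 1138 + 1128 = 6856 mm.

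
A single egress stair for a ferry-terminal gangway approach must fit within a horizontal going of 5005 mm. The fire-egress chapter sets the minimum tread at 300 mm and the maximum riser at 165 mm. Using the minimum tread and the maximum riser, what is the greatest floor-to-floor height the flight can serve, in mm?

2805 mm

Treads that fit: ⌊5005 / 300⌋ = 16.
Risers = treads + 1 = 17.
Maximum height = 17 × 165 = 2805 mm.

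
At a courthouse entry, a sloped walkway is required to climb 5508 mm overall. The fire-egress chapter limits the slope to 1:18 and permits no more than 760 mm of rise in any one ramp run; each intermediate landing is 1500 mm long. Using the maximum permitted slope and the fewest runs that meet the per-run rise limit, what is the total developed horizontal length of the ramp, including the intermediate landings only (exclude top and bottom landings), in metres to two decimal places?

5508 / 760 = 7.247 → round up to 8 ramp runs. That means 7 intermediate landings.
Ramp run (horizontal) at 1:18: 5508 × 18 = 99144 mm.
Intermediate landings: 7 × 1500 = 10500 mm.
Developed length = 99144 + 10500 = 109644 mm.
= 109.64 m.

109.64 m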